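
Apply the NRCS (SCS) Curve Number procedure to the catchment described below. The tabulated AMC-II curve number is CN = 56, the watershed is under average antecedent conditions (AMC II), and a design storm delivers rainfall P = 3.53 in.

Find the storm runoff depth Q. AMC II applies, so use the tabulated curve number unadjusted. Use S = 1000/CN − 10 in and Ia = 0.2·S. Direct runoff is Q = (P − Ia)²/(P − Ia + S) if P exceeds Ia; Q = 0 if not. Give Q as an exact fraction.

AMC II — tabulated CN = 56 applies directly.
Max retention: S = 1000/56 − 10 = 55/7 in (≈ 7.857 in)
Initial abstraction Ia = S/5 = (55/7)/5 = 11/7 ≈ 1.571 in
Excess rainfall: 3.530 − 1.571 = 1.959 in; P > Ia so Q > 0
Q = (1371/700)²/((1371/700) + 55/7) = (1879641/490000)/(6871/700) = 1879641/4809700 in ≈ 0.391 in

Q = 1879641/4809700 in ≈ 0.391 in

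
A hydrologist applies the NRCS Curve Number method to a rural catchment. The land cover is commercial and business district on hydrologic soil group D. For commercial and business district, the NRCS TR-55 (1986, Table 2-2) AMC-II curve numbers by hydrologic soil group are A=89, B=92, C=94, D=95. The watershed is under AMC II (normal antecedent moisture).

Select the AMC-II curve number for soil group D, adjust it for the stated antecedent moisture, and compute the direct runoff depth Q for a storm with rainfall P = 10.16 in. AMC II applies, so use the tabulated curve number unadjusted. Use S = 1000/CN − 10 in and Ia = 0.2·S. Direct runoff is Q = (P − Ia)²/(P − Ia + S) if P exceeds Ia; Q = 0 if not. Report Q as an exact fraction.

NRCS table: commercial and business district, soil group D → CN(II) = 95
CN(II) = 95; AMC II needs no correction.
Max retention: S = 1000/95 − 10 = 10/19 in (≈ 0.526 in)
Ia = 0.2S: 0.2·0.526 = 0.105 in (exactly 2/19)
P − Ia = 10.160 − 0.105 = 4776/475 ≈ 10.055 in (> 0, runoff occurs)
Runoff Q = (P−Ia)²/(P−Ia+S) = (10.055)²/(10.055+0.526) = 11405088/1193675 ≈ 9.555 in

Q = 11405088/1193675 in ≈ 9.555 in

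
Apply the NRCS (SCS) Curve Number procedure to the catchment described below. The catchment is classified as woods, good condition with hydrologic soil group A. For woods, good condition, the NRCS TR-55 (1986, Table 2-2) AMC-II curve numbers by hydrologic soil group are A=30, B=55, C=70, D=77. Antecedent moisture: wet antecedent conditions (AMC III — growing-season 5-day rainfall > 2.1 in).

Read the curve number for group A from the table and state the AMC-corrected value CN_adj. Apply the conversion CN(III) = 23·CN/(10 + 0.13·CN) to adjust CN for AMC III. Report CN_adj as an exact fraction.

CN_adj = 6900/139 ≈ 49.640

NRCS table: woods, good condition, soil group A → CN(II) = 30
CN(III) from CN(II)=30: (23·30)/(10 + 0.13·30) = 6900/139 ≈ 49.640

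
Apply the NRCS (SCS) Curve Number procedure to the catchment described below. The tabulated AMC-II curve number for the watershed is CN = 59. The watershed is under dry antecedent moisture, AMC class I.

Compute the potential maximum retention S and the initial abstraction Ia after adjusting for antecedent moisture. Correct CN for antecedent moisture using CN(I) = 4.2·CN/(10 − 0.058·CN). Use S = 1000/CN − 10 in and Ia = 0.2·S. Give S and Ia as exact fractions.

CN(I) from CN(II)=59: (4.2·59)/(10 − 0.058·59) = 123900/3289 ≈ 37.671
S = 1000/(123900/3289) − 10 = 20500/1239 in ≈ 16.546 in
Ia = 0.2·(20500/1239) = 4100/1239 in ≈ 3.309 in

S = 20500/1239 in ≈ 16.546 in; Ia = 4100/1239 in ≈ 3.309 in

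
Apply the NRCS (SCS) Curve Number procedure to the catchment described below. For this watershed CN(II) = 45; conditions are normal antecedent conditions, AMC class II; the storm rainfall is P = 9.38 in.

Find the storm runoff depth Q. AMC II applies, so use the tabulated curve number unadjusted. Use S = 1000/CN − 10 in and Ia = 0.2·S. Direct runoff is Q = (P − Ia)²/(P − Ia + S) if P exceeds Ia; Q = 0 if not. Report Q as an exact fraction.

AMC II — tabulated CN = 45 applies directly.
Retention S: 1000/CN − 10 with CN=45.000 → S = 110/9 ≈ 12.222 in
Initial abstraction Ia = S/5 = (110/9)/5 = 22/9 ≈ 2.444 in
P − Ia = 9.380 − 2.444 = 3121/450 ≈ 6.936 in (> 0, runoff occurs)
Q: (3121/450)² ÷ (8621/450) = 9740641/3879450 in (≈ 2.511 in)

Q = 9740641/3879450 in ≈ 2.511 in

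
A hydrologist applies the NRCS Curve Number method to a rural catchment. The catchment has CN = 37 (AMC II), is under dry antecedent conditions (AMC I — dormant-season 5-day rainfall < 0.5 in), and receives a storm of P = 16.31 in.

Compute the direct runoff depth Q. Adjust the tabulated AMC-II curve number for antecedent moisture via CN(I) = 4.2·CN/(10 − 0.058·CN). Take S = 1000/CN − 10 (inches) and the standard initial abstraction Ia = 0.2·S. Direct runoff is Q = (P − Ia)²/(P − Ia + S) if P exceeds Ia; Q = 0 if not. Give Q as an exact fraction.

Q = 920940409/667283900 in ≈ 1.380 in

Adjust CN=37 to AMC I: 4.2·37/(10 − 0.058·37) → (777/5) ÷ (3927/500) = 3700/187 ≈ 19.786
Retention S: 1000/CN − 10 with CN=19.786 → S = 1500/37 ≈ 40.541 in
Initial abstraction Ia = S/5 = (1500/37)/5 = 300/37 ≈ 8.108 in
P − Ia = 16.310 − 8.108 = 30347/3700 ≈ 8.202 in (> 0, runoff occurs)
Q = (30347/3700)²/((30347/3700) + 1500/37) = (920940409/13690000)/(180347/3700) = 920940409/667283900 in ≈ 1.380 in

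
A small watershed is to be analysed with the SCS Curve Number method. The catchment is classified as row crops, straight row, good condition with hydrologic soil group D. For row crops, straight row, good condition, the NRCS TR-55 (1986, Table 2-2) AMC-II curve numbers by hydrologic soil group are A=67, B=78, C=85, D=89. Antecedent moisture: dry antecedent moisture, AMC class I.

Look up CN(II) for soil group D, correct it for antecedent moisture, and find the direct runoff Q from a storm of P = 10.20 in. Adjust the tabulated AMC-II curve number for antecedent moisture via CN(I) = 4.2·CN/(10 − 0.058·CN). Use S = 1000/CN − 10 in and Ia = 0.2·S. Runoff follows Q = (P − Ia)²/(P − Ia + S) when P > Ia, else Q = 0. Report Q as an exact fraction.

Q = 8067452761/1096346055 in ≈ 7.358 in

NRCS table: row crops, straight row, good condition, soil group D → CN(II) = 89
Dry (AMC I): CN(I) = 4.2·89/(10 − 0.058·89) = (1869/5)/(2419/500) = 186900/2419 ≈ 77.263
Max retention: S = 1000/(186900/2419) − 10 = 5500/1869 in (≈ 2.943 in)
Initial abstraction Ia = S/5 = (5500/1869)/5 = 1100/1869 ≈ 0.589 in
Since P=10.200 > Ia=0.589: effective rainfall P−Ia = 89819/9345 in
Runoff Q = (P−Ia)²/(P−Ia+S) = (9.611)²/(9.611+2.943) = 8067452761/1096346055 ≈ 7.358 in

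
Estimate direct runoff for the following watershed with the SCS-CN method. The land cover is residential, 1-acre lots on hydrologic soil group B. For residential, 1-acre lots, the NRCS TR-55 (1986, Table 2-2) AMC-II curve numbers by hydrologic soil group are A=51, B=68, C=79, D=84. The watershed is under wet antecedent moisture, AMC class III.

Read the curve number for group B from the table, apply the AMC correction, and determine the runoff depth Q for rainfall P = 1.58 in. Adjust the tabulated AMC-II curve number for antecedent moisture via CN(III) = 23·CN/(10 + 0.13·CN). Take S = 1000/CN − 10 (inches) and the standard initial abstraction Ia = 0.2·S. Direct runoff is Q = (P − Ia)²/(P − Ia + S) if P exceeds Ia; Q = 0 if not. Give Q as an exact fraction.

NRCS table: residential, 1-acre lots, soil group B → CN(II) = 68
Wet (AMC III): CN(III) = 23·68/(10 + 0.13·68) = 1564/(471/25) = 39100/471 ≈ 83.015
Retention S: 1000/CN − 10 with CN=83.015 → S = 800/391 ≈ 2.046 in
Ia = 0.2·(800/391) = 160/391 in ≈ 0.409 in
P − Ia = 1.580 − 0.409 = 22889/19550 ≈ 1.171 in (> 0, runoff occurs)
Q = (22889/19550)²/((22889/19550) + 800/391) = (523906321/382202500)/(62889/19550) = 523906321/1229479950 in ≈ 0.426 in

Q = 523906321/1229479950 in ≈ 0.426 in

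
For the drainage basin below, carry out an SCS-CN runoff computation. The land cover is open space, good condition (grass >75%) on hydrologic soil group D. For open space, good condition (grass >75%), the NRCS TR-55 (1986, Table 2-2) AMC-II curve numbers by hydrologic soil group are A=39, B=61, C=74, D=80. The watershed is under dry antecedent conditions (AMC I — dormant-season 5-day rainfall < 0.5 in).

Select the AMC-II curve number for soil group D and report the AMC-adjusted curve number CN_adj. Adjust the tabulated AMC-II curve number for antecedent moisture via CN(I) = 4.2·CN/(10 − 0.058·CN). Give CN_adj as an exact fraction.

NRCS table: open space, good condition (grass >75%), soil group D → CN(II) = 80
CN(I) from CN(II)=80: (4.2·80)/(10 − 0.058·80) = 4200/67 ≈ 62.687

CN_adj = 4200/67 ≈ 62.687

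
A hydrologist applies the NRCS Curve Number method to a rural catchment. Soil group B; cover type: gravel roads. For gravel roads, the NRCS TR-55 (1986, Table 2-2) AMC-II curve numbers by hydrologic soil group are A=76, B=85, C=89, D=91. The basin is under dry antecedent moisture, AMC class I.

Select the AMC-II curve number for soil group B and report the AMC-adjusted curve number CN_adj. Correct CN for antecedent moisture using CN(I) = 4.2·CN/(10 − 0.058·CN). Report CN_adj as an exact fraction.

CN_adj = 11900/169 ≈ 70.414

NRCS table: gravel roads, soil group B → CN(II) = 85
Dry (AMC I): CN(I) = 4.2·85/(10 − 0.058·85) = 357/(507/100) = 11900/169 ≈ 70.414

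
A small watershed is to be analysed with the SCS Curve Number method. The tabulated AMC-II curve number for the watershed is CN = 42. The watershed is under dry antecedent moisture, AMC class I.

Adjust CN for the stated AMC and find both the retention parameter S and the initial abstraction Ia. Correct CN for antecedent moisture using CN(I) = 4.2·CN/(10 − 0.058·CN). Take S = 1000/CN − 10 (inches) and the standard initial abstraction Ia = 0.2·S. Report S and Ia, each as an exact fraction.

S = 14500/441 in ≈ 32.880 in; Ia = 2900/441 in ≈ 6.576 in

Adjust CN=42 to AMC I: 4.2·42/(10 − 0.058·42) → (882/5) ÷ (1891/250) = 44100/1891 ≈ 23.321
Retention S: 1000/CN − 10 with CN=23.321 → S = 14500/441 ≈ 32.880 in
Initial abstraction Ia = S/5 = (14500/441)/5 = 2900/441 ≈ 6.576 in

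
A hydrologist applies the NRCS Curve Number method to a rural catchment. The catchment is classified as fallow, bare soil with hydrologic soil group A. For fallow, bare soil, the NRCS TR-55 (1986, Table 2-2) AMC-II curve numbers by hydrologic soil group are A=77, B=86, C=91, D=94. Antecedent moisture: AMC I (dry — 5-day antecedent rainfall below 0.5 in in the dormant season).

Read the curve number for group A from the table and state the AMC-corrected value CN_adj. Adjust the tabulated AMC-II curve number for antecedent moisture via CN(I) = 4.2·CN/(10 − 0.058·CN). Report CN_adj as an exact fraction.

NRCS table: fallow, bare soil, soil group A → CN(II) = 77
CN(I) from CN(II)=77: (4.2·77)/(10 − 0.058·77) = 161700/2767 ≈ 58.439

CN_adj = 161700/2767 ≈ 58.439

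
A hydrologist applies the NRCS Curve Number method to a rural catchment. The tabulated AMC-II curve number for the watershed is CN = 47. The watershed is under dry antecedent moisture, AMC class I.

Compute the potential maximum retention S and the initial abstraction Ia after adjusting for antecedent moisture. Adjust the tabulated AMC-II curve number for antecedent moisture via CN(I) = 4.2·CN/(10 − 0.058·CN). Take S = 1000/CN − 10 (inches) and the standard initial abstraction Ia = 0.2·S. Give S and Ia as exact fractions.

Dry (AMC I): CN(I) = 4.2·47/(10 − 0.058·47) = (987/5)/(3637/500) = 98700/3637 ≈ 27.138
Retention S: 1000/CN − 10 with CN=27.138 → S = 26500/987 ≈ 26.849 in
Initial abstraction Ia = S/5 = (26500/987)/5 = 5300/987 ≈ 5.370 in

S = 26500/987 in ≈ 26.849 in; Ia = 5300/987 in ≈ 5.370 in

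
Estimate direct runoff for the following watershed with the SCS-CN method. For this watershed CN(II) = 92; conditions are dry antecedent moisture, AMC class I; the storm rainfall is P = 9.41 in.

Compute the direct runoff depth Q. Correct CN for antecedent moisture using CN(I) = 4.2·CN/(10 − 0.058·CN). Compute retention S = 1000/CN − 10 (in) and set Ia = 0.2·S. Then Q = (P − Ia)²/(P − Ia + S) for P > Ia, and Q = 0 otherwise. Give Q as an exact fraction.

Dry (AMC I): CN(I) = 4.2·92/(10 − 0.058·92) = (1932/5)/(583/125) = 48300/583 ≈ 82.847
Retention S: 1000/CN − 10 with CN=82.847 → S = 1000/483 ≈ 2.070 in
Initial abstraction Ia = S/5 = (1000/483)/5 = 200/483 ≈ 0.414 in
P − Ia = 9.410 − 0.414 = 434503/48300 ≈ 8.996 in (> 0, runoff occurs)
Q: (434503/48300)² ÷ (534503/48300) = 188792857009/25816494900 in (≈ 7.313 in)

Q = 188792857009/25816494900 in ≈ 7.313 in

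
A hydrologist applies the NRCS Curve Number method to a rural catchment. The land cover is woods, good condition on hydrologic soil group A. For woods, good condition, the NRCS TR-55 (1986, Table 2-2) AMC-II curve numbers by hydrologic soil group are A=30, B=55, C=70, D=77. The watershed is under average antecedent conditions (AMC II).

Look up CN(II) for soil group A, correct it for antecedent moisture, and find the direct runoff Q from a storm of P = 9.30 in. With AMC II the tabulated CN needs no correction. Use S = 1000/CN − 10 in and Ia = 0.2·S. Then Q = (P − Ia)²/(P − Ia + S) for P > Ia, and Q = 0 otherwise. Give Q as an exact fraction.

Q = 19321/25170 in ≈ 0.768 in

NRCS table: woods, good condition, soil group A → CN(II) = 30
AMC II — tabulated CN = 30 applies directly.
Max retention: S = 1000/30 − 10 = 70/3 in (≈ 23.333 in)
Ia = 0.2·(70/3) = 14/3 in ≈ 4.667 in
Since P=9.300 > Ia=4.667: effective rainfall P−Ia = 139/30 in
Q = (139/30)²/((139/30) + 70/3) = (19321/900)/(839/30) = 19321/25170 in ≈ 0.768 in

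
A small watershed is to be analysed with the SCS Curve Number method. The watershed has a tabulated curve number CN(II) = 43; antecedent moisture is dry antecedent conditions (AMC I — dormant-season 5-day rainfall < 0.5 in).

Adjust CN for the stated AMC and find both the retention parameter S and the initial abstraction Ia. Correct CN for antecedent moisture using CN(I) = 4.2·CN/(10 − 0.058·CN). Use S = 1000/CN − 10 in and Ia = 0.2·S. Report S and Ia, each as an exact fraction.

Dry (AMC I): CN(I) = 4.2·43/(10 − 0.058·43) = (903/5)/(3753/500) = 30100/1251 ≈ 24.061
S = 1000/(30100/1251) − 10 = 9500/301 in ≈ 31.561 in
Initial abstraction Ia = S/5 = (9500/301)/5 = 1900/301 ≈ 6.312 in

S = 9500/301 in ≈ 31.561 in; Ia = 1900/301 in ≈ 6.312 in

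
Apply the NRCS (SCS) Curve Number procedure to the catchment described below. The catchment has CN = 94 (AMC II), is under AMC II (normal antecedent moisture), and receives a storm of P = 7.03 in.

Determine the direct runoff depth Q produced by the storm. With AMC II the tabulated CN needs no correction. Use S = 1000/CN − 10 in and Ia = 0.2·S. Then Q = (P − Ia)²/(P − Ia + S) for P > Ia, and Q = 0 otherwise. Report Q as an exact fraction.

Q = 1052418481/166572700 in ≈ 6.318 in

AMC II — tabulated CN = 94 applies directly.
S = 1000/94 − 10 = 30/47 in ≈ 0.638 in
Ia = 0.2·(30/47) = 6/47 in ≈ 0.128 in
Since P=7.030 > Ia=0.128: effective rainfall P−Ia = 32441/4700 in
Q: (32441/4700)² ÷ (35441/4700) = 1052418481/166572700 in (≈ 6.318 in)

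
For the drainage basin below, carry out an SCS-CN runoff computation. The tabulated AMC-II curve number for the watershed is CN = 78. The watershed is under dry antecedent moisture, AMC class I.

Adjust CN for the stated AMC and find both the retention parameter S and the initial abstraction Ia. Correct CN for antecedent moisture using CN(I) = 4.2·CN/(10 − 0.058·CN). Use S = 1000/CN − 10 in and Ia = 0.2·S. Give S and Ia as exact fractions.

Adjust CN=78 to AMC I: 4.2·78/(10 − 0.058·78) → (1638/5) ÷ (1369/250) = 81900/1369 ≈ 59.825
Max retention: S = 1000/(81900/1369) − 10 = 5500/819 in (≈ 6.716 in)
Ia = 0.2S: 0.2·6.716 = 1.343 in (exactly 1100/819)

S = 5500/819 in ≈ 6.716 in; Ia = 1100/819 in ≈ 1.343 in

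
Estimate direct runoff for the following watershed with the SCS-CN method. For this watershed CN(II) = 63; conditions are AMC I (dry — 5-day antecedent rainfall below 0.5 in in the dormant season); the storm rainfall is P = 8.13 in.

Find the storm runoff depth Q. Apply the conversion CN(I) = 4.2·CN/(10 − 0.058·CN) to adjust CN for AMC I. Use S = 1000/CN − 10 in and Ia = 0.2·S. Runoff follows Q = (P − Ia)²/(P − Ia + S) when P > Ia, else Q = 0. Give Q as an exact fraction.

Q = 497869948801/338105747700 in ≈ 1.473 in

CN(I) from CN(II)=63: (4.2·63)/(10 − 0.058·63) = 132300/3173 ≈ 41.696
Retention S: 1000/CN − 10 with CN=41.696 → S = 18500/1323 ≈ 13.983 in
Ia = 0.2·(18500/1323) = 3700/1323 in ≈ 2.797 in
Since P=8.130 > Ia=2.797: effective rainfall P−Ia = 705599/132300 in
Q: (705599/132300)² ÷ (2555599/132300) = 497869948801/338105747700 in (≈ 1.473 in)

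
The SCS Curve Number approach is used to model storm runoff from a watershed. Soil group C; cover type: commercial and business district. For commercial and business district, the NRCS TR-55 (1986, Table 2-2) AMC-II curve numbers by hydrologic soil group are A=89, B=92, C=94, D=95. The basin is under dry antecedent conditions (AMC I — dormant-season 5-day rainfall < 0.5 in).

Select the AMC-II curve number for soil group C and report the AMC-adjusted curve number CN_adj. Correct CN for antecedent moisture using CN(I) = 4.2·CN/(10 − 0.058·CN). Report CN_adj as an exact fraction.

NRCS table: commercial and business district, soil group C → CN(II) = 94
CN(I) from CN(II)=94: (4.2·94)/(10 − 0.058·94) = 32900/379 ≈ 86.807

CN_adj = 32900/379 ≈ 86.807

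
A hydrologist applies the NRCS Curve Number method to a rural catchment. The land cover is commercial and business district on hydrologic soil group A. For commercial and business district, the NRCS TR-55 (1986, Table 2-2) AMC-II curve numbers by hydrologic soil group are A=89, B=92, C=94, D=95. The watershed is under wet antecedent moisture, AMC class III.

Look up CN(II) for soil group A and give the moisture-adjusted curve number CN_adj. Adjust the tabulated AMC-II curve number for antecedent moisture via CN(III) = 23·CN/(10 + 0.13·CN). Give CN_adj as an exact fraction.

CN_adj = 204700/2157 ≈ 94.900

NRCS table: commercial and business district, soil group A → CN(II) = 89
Adjust CN=89 to AMC III: 23·89/(10 + 0.13·89) → 2047 ÷ (2157/100) = 204700/2157 ≈ 94.900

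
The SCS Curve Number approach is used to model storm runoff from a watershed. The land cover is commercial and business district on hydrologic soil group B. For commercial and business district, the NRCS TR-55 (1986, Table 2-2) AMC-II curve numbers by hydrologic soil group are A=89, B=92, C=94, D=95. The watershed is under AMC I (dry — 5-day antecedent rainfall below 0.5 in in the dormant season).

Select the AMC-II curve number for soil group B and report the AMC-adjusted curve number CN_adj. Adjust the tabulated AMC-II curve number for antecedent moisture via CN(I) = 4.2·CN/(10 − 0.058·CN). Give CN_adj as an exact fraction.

CN_adj = 48300/583 ≈ 82.847

NRCS table: commercial and business district, soil group B → CN(II) = 92
Dry (AMC I): CN(I) = 4.2·92/(10 − 0.058·92) = (1932/5)/(583/125) = 48300/583 ≈ 82.847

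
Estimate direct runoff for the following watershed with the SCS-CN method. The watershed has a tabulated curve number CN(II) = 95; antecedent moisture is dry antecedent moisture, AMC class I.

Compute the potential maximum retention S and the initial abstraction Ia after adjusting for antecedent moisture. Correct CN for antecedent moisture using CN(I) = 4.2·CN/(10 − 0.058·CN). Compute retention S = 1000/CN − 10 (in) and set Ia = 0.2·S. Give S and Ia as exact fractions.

Dry (AMC I): CN(I) = 4.2·95/(10 − 0.058·95) = 399/(449/100) = 39900/449 ≈ 88.864
Max retention: S = 1000/(39900/449) − 10 = 500/399 in (≈ 1.253 in)
Ia = 0.2·(500/399) = 100/399 in ≈ 0.251 in

S = 500/399 in ≈ 1.253 in; Ia = 100/399 in ≈ 0.251 in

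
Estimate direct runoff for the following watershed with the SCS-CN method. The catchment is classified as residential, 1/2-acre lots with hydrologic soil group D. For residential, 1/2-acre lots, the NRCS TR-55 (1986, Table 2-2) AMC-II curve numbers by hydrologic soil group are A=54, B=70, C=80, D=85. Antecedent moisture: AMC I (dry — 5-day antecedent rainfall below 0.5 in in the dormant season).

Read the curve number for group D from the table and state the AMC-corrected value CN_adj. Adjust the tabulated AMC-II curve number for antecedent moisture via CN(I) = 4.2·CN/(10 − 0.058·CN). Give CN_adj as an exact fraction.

NRCS table: residential, 1/2-acre lots, soil group D → CN(II) = 85
CN(I) from CN(II)=85: (4.2·85)/(10 − 0.058·85) = 11900/169 ≈ 70.414

CN_adj = 11900/169 ≈ 70.414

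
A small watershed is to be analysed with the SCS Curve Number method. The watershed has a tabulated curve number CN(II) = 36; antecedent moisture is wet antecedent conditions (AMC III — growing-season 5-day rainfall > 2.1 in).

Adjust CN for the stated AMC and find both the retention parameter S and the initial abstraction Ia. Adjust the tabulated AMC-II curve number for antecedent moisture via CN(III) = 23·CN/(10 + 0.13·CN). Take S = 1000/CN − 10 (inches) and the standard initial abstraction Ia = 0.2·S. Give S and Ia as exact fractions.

S = 1600/207 in ≈ 7.729 in; Ia = 320/207 in ≈ 1.546 in

CN(III) from CN(II)=36: (23·36)/(10 + 0.13·36) = 20700/367 ≈ 56.403
S = 1000/(20700/367) − 10 = 1600/207 in ≈ 7.729 in
Ia = 0.2S: 0.2·7.729 = 1.546 in (exactly 320/207)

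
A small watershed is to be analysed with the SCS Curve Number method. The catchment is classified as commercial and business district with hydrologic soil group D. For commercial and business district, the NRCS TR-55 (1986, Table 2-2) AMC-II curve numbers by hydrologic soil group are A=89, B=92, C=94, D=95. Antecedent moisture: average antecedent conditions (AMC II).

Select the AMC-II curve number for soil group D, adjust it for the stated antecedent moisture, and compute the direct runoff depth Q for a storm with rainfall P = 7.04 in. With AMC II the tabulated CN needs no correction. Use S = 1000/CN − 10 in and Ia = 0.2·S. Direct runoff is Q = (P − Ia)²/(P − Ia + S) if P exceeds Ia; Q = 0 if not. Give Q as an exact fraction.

Q = 2712609/420850 in ≈ 6.446 in

NRCS table: commercial and business district, soil group D → CN(II) = 95
Average conditions: CN = 95 (no AMC adjustment).
Retention S: 1000/CN − 10 with CN=95.000 → S = 10/19 ≈ 0.526 in
Ia = 0.2·(10/19) = 2/19 in ≈ 0.105 in
P − Ia = 7.040 − 0.105 = 3294/475 ≈ 6.935 in (> 0, runoff occurs)
Q: (3294/475)² ÷ (3544/475) = 2712609/420850 in (≈ 6.446 in)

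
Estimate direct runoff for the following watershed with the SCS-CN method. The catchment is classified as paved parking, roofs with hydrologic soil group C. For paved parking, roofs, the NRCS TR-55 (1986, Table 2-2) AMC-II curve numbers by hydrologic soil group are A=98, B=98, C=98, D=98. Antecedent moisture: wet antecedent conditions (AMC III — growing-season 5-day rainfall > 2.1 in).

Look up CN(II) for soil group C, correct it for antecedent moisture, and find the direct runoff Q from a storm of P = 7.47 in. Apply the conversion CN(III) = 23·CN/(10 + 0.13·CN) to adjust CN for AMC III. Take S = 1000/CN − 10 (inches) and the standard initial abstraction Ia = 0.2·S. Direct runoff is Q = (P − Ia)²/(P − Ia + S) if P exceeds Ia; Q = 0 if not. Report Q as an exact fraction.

Q = 705379937161/95780236300 in ≈ 7.365 in

NRCS table: paved parking, roofs, soil group C → CN(II) = 98
CN(III) from CN(II)=98: (23·98)/(10 + 0.13·98) = 112700/1137 ≈ 99.120
S = 1000/(112700/1137) − 10 = 100/1127 in ≈ 0.089 in
Ia = 0.2·(100/1127) = 20/1127 in ≈ 0.018 in
Excess rainfall: 7.470 − 0.018 = 7.452 in; P > Ia so Q > 0
Q: (839869/112700)² ÷ (849869/112700) = 705379937161/95780236300 in (≈ 7.365 in)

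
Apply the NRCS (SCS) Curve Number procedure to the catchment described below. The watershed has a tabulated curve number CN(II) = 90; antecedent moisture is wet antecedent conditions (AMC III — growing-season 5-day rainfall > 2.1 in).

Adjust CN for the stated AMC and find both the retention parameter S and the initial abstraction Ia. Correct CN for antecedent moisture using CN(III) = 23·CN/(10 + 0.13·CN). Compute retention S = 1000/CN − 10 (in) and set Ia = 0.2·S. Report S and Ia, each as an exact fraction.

Adjust CN=90 to AMC III: 23·90/(10 + 0.13·90) → 2070 ÷ (217/10) = 20700/217 ≈ 95.392
S = 1000/(20700/217) − 10 = 100/207 in ≈ 0.483 in
Ia = 0.2S: 0.2·0.483 = 0.097 in (exactly 20/207)

S = 100/207 in ≈ 0.483 in; Ia = 20/207 in ≈ 0.097 in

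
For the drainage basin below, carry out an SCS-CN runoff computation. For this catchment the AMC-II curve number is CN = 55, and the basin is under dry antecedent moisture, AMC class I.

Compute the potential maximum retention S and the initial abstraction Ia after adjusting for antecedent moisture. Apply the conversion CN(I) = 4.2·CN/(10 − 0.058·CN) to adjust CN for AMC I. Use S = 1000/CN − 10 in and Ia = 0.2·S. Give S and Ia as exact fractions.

CN(I) from CN(II)=55: (4.2·55)/(10 − 0.058·55) = 7700/227 ≈ 33.921
S = 1000/(7700/227) − 10 = 1500/77 in ≈ 19.481 in
Ia = 0.2·(1500/77) = 300/77 in ≈ 3.896 in

S = 1500/77 in ≈ 19.481 in; Ia = 300/77 in ≈ 3.896 in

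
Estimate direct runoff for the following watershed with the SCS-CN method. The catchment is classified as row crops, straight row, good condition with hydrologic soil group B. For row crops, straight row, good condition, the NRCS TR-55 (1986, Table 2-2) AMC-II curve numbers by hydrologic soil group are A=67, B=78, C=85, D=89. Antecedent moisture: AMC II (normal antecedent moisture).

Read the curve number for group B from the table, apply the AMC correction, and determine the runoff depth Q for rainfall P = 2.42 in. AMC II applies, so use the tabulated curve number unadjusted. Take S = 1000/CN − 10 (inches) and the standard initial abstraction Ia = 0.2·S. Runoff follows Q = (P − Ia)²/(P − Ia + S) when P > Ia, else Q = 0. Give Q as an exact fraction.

NRCS table: row crops, straight row, good condition, soil group B → CN(II) = 78
CN(II) = 78; AMC II needs no correction.
Max retention: S = 1000/78 − 10 = 110/39 in (≈ 2.821 in)
Ia = 0.2S: 0.2·2.821 = 0.564 in (exactly 22/39)
Excess rainfall: 2.420 − 0.564 = 1.856 in; P > Ia so Q > 0
Runoff Q = (P−Ia)²/(P−Ia+S) = (1.856)²/(1.856+2.821) = 1190651/1616550 ≈ 0.737 in

Q = 1190651/1616550 in ≈ 0.737 in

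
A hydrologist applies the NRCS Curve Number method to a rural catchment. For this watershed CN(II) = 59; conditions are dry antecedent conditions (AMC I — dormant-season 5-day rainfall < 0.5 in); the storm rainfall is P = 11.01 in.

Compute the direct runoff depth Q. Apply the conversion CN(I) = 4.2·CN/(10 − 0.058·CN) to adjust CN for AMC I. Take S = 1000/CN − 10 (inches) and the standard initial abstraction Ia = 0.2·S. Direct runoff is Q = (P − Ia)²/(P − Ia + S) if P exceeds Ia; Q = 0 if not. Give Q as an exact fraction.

CN(I) from CN(II)=59: (4.2·59)/(10 − 0.058·59) = 123900/3289 ≈ 37.671
S = 1000/(123900/3289) − 10 = 20500/1239 in ≈ 16.546 in
Initial abstraction Ia = S/5 = (20500/1239)/5 = 4100/1239 ≈ 3.309 in
P − Ia = 11.010 − 3.309 = 954139/123900 ≈ 7.701 in (> 0, runoff occurs)
Q = (954139/123900)²/((954139/123900) + 20500/1239) = (910381231321/15351210000)/(3004139/123900) = 910381231321/372212822100 in ≈ 2.446 in

Q = 910381231321/372212822100 in ≈ 2.446 in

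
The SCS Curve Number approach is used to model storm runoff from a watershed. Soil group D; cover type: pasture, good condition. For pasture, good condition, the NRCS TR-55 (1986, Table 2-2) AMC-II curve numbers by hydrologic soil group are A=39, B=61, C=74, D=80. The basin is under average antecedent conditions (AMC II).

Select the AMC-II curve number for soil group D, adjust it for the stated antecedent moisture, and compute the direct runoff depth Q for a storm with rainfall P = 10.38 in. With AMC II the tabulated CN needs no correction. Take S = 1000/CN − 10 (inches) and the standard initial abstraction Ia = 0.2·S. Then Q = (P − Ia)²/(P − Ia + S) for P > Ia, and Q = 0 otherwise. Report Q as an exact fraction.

NRCS table: pasture, good condition, soil group D → CN(II) = 80
CN(II) = 80; AMC II needs no correction.
Max retention: S = 1000/80 − 10 = 5/2 in (≈ 2.500 in)
Initial abstraction Ia = S/5 = (5/2)/5 = 1/2 ≈ 0.500 in
Since P=10.380 > Ia=0.500: effective rainfall P−Ia = 247/25 in
Q = (247/25)²/((247/25) + 5/2) = (61009/625)/(619/50) = 122018/15475 in ≈ 7.885 in

Q = 122018/15475 in ≈ 7.885 in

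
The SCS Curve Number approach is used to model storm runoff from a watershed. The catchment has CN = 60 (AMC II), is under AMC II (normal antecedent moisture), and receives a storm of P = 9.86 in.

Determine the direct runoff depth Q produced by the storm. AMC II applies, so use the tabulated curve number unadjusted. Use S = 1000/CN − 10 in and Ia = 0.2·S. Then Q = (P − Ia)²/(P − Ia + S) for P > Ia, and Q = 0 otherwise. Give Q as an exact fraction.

Q = 1635841/341850 in ≈ 4.785 in

AMC II — tabulated CN = 60 applies directly.
Retention S: 1000/CN − 10 with CN=60.000 → S = 20/3 ≈ 6.667 in
Initial abstraction Ia = S/5 = (20/3)/5 = 4/3 ≈ 1.333 in
Excess rainfall: 9.860 − 1.333 = 8.527 in; P > Ia so Q > 0
Q: (1279/150)² ÷ (2279/150) = 1635841/341850 in (≈ 4.785 in)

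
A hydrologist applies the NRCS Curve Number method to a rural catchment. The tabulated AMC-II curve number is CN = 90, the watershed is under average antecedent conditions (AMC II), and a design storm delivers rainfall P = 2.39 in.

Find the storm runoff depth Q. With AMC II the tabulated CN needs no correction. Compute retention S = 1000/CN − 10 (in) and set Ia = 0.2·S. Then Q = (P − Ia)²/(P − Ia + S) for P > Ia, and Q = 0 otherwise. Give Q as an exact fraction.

Average conditions: CN = 90 (no AMC adjustment).
S = 1000/90 − 10 = 10/9 in ≈ 1.111 in
Ia = 0.2·(10/9) = 2/9 in ≈ 0.222 in
P − Ia = 2.390 − 0.222 = 1951/900 ≈ 2.168 in (> 0, runoff occurs)
Q: (1951/900)² ÷ (2951/900) = 3806401/2655900 in (≈ 1.433 in)

Q = 3806401/2655900 in ≈ 1.433 in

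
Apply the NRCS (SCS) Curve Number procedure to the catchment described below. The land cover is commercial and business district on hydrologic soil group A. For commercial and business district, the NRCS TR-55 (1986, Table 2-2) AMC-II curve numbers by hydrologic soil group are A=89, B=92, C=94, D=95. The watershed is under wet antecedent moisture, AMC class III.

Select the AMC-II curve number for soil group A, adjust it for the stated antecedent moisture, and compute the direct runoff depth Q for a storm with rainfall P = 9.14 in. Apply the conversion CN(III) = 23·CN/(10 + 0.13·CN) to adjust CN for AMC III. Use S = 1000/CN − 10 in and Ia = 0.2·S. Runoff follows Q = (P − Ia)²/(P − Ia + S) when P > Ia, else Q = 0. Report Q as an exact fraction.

Q = 854661421441/100249675650 in ≈ 8.525 in

NRCS table: commercial and business district, soil group A → CN(II) = 89
CN(III) from CN(II)=89: (23·89)/(10 + 0.13·89) = 204700/2157 ≈ 94.900
Retention S: 1000/CN − 10 with CN=94.900 → S = 1100/2047 ≈ 0.537 in
Ia = 0.2S: 0.2·0.537 = 0.107 in (exactly 220/2047)
Since P=9.140 > Ia=0.107: effective rainfall P−Ia = 924479/102350 in
Runoff Q = (P−Ia)²/(P−Ia+S) = (9.033)²/(9.033+0.537) = 854661421441/100249675650 ≈ 8.525 in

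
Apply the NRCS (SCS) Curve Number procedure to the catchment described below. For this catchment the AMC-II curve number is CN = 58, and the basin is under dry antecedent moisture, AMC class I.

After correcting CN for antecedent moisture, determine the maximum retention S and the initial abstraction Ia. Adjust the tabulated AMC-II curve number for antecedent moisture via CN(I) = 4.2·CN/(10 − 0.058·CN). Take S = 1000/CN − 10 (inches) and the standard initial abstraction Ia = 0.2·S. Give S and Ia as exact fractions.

CN(I) from CN(II)=58: (4.2·58)/(10 − 0.058·58) = 2900/79 ≈ 36.709
Max retention: S = 1000/(2900/79) − 10 = 500/29 in (≈ 17.241 in)
Ia = 0.2·(500/29) = 100/29 in ≈ 3.448 in

S = 500/29 in ≈ 17.241 in; Ia = 100/29 in ≈ 3.448 in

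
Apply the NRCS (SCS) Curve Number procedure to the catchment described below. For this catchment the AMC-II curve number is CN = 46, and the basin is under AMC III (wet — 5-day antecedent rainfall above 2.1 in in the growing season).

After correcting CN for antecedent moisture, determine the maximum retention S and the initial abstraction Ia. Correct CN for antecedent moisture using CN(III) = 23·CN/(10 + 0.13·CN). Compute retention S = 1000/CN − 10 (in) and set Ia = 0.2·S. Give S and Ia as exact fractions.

Wet (AMC III): CN(III) = 23·46/(10 + 0.13·46) = 1058/(799/50) = 52900/799 ≈ 66.208
S = 1000/(52900/799) − 10 = 2700/529 in ≈ 5.104 in
Ia = 0.2·(2700/529) = 540/529 in ≈ 1.021 in

S = 2700/529 in ≈ 5.104 in; Ia = 540/529 in ≈ 1.021 in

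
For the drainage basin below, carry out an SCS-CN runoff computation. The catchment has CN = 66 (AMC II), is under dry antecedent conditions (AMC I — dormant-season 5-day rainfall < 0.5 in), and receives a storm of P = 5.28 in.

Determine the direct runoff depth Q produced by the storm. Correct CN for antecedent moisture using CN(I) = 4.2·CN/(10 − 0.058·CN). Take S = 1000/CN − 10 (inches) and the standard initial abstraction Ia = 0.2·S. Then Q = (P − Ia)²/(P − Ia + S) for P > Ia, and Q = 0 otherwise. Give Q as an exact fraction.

CN(I) from CN(II)=66: (4.2·66)/(10 − 0.058·66) = 69300/1543 ≈ 44.913
Max retention: S = 1000/(69300/1543) − 10 = 8500/693 in (≈ 12.266 in)
Ia = 0.2S: 0.2·12.266 = 2.453 in (exactly 1700/693)
Excess rainfall: 5.280 − 2.453 = 2.827 in; P > Ia so Q > 0
Q: (48976/17325)² ÷ (261476/17325) = 599662144/1132517925 in (≈ 0.529 in)

Q = 599662144/1132517925 in ≈ 0.529 in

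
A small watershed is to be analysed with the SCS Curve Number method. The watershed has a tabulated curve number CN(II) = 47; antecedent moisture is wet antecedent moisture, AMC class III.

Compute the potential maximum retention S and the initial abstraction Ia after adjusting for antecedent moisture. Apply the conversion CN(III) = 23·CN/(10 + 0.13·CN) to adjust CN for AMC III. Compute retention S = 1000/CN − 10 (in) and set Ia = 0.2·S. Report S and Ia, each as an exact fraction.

S = 5300/1081 in ≈ 4.903 in; Ia = 1060/1081 in ≈ 0.981 in

Adjust CN=47 to AMC III: 23·47/(10 + 0.13·47) → 1081 ÷ (1611/100) = 108100/1611 ≈ 67.101
S = 1000/(108100/1611) − 10 = 5300/1081 in ≈ 4.903 in
Ia = 0.2·(5300/1081) = 1060/1081 in ≈ 0.981 in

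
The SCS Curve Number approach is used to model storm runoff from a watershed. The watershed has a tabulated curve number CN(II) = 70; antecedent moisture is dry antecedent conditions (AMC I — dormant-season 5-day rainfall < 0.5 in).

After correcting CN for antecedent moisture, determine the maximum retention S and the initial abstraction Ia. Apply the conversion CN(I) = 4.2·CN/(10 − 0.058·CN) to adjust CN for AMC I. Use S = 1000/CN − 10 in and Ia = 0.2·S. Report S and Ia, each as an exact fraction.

Dry (AMC I): CN(I) = 4.2·70/(10 − 0.058·70) = 294/(297/50) = 4900/99 ≈ 49.495
Retention S: 1000/CN − 10 with CN=49.495 → S = 500/49 ≈ 10.204 in
Ia = 0.2·(500/49) = 100/49 in ≈ 2.041 in

S = 500/49 in ≈ 10.204 in; Ia = 100/49 in ≈ 2.041 in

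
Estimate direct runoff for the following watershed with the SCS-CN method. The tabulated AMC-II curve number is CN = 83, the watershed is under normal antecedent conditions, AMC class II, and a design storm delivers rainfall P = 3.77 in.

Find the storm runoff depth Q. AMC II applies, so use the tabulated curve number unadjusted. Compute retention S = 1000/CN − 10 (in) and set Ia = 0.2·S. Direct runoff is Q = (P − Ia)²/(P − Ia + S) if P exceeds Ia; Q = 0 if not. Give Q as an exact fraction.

CN(II) = 83; AMC II needs no correction.
Retention S: 1000/CN − 10 with CN=83.000 → S = 170/83 ≈ 2.048 in
Ia = 0.2·(170/83) = 34/83 in ≈ 0.410 in
Since P=3.770 > Ia=0.410: effective rainfall P−Ia = 27891/8300 in
Q = (27891/8300)²/((27891/8300) + 170/83) = (777907881/68890000)/(44891/8300) = 777907881/372595300 in ≈ 2.088 in

Q = 777907881/372595300 in ≈ 2.088 in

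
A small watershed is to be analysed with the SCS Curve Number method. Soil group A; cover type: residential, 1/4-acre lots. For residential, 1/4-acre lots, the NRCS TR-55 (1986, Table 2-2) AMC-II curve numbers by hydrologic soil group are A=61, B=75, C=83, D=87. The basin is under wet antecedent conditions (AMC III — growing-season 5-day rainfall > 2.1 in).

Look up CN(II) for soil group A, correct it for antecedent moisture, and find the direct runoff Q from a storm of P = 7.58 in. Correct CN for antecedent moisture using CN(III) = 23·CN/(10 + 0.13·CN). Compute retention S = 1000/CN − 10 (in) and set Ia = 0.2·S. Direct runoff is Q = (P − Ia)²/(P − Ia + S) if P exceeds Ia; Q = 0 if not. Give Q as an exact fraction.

NRCS table: residential, 1/4-acre lots, soil group A → CN(II) = 61
CN(III) from CN(II)=61: (23·61)/(10 + 0.13·61) = 140300/1793 ≈ 78.249
S = 1000/(140300/1793) − 10 = 3900/1403 in ≈ 2.780 in
Ia = 0.2·(3900/1403) = 780/1403 in ≈ 0.556 in
Since P=7.580 > Ia=0.556: effective rainfall P−Ia = 492737/70150 in
Q: (492737/70150)² ÷ (687737/70150) = 242789751169/48244750550 in (≈ 5.032 in)

Q = 242789751169/48244750550 in ≈ 5.032 in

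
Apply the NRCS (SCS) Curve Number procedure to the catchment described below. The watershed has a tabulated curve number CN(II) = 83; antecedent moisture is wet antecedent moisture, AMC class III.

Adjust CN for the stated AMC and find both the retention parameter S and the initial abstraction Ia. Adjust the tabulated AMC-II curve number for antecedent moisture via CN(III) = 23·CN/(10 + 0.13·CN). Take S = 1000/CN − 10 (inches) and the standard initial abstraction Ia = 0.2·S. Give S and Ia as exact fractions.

S = 1700/1909 in ≈ 0.891 in; Ia = 340/1909 in ≈ 0.178 in

CN(III) from CN(II)=83: (23·83)/(10 + 0.13·83) = 190900/2079 ≈ 91.823
Max retention: S = 1000/(190900/2079) − 10 = 1700/1909 in (≈ 0.891 in)
Ia = 0.2S: 0.2·0.891 = 0.178 in (exactly 340/1909)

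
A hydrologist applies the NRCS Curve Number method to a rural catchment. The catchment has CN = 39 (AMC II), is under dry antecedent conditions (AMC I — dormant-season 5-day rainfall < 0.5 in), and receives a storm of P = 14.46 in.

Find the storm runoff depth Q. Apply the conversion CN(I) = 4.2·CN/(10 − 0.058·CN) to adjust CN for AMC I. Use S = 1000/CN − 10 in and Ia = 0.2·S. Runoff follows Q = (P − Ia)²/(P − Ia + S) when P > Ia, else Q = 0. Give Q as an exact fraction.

Q = 82447656769/74207010150 in ≈ 1.111 in

Adjust CN=39 to AMC I: 4.2·39/(10 − 0.058·39) → (819/5) ÷ (3869/500) = 81900/3869 ≈ 21.168
S = 1000/(81900/3869) − 10 = 30500/819 in ≈ 37.241 in
Ia = 0.2·(30500/819) = 6100/819 in ≈ 7.448 in
Excess rainfall: 14.460 − 7.448 = 7.012 in; P > Ia so Q > 0
Q: (287137/40950)² ÷ (1812137/40950) = 82447656769/74207010150 in (≈ 1.111 in)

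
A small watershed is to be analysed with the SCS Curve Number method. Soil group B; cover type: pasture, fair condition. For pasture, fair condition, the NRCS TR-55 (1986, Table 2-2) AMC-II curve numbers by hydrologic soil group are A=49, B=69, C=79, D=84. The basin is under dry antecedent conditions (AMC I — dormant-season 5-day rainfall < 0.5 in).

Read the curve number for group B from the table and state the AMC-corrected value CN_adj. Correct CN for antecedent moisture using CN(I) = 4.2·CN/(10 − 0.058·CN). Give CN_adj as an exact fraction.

CN_adj = 144900/2999 ≈ 48.316

NRCS table: pasture, fair condition, soil group B → CN(II) = 69
Dry (AMC I): CN(I) = 4.2·69/(10 − 0.058·69) = (1449/5)/(2999/500) = 144900/2999 ≈ 48.316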